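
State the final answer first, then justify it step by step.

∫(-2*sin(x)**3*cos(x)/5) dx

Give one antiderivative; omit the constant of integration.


The answer is -sin(x)**4/10.
Step 1. Substitute u = sin(x), turning ∫(-2*sin(x)**3*cos(x)/5) dx into ∫(-2*u**3/5) du: now ∫(-2*u**3/5) du.
Step 2. Evaluate the standard form: now -u**4/10.
Step 3. Substitute back u = sin(x): now -sin(x)**4/10.
Answer: -sin(x)**4/10.


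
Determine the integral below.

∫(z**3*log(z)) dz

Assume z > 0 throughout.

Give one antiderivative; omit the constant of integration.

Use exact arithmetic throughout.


Answer: z**4*log(z)/4 - z**4/16.


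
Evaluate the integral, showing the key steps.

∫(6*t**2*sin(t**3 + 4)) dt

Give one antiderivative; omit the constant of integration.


Step 1. Substitute u = t**3 + 4, turning ∫(6*t**2*sin(t**3 + 4)) dt into ∫(2*sin(u)) du: now ∫(2*sin(u)) du.
Step 2. Evaluate the standard form: now -2*cos(u).
Step 3. Substitute back u = t**3 + 4: now -2*cos(t**3 + 4).
Answer: -2*cos(t**3 + 4).


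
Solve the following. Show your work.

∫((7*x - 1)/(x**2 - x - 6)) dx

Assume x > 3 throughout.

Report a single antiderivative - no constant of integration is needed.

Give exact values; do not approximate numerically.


Step 1. Decompose ∫((7*x - 1)/(x**2 - x - 6)) dx by partial fractions, (7*x - 1)/(x**2 - x - 6) = 3/(x + 2) + 4/(x - 3): now ∫(4/(x - 3)) dx + ∫(3/(x + 2)) dx.
Step 2. Evaluate the standard form [assuming x > 3]: now 4*log(x - 3) + ∫(3/(x + 2)) dx.
Step 3. Evaluate the standard form [assuming x > -2]: now 4*log(x - 3) + 3*log(x + 2).
Answer: 4*log(x - 3) + 3*log(x + 2).


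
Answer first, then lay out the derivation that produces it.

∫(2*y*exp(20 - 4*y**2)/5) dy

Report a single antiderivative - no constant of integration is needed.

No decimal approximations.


The answer is -exp(20 - 4*y**2)/20.
Step 1. Substitute u = y**2 - 5, turning ∫(2*y*exp(20 - 4*y**2)/5) dy into ∫(exp(-4*u)/5) du: now ∫(exp(-4*u)/5) du.
Step 2. Evaluate the standard form: now -exp(-4*u)/20.
Step 3. Substitute back u = y**2 - 5: now -exp(20 - 4*y**2)/20.
Answer: -exp(20 - 4*y**2)/20.


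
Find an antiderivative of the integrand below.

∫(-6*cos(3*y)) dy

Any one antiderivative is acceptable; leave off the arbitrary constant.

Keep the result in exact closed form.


Answer: -2*sin(3*y).


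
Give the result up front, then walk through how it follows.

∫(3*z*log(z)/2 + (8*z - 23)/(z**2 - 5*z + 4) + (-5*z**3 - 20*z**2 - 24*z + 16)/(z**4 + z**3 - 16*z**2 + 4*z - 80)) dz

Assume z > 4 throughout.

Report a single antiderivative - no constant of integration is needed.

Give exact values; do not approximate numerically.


The answer is 3*z**2*log(z)/4 - 3*z**2/8 - log(z - 4) + 5*log(z - 1) - log(z + 5) - 2*atan(z/2).
Step 1. Rewrite: now ∫(3*z*log(z)/2) dz + ∫((8*z - 23)/(z**2 - 5*z + 4)) dz + ∫((-5*z**3 - 20*z**2 - 24*z + 16)/(z**4 + z**3 - 16*z**2 + 4*z - 80)) dz.
Step 2. Integrate ∫(3*z*log(z)/2) dz by parts with u = log(z), dv = (3*z/2) dz, so v = 3*z**2/4 [assuming z > 0]: now 3*z**2*log(z)/4 + ∫(-3*z/4) dz + ∫((8*z - 23)/(z**2 - 5*z + 4)) dz + ∫((-5*z**3 - 20*z**2 - 24*z + 16)/(z**4 + z**3 - 16*z**2 + 4*z - 80)) dz.
Step 3. Evaluate the standard form: now 3*z**2*log(z)/4 - 3*z**2/8 + ∫((8*z - 23)/(z**2 - 5*z + 4)) dz + ∫((-5*z**3 - 20*z**2 - 24*z + 16)/(z**4 + z**3 - 16*z**2 + 4*z - 80)) dz.
Step 4. Decompose ∫((8*z - 23)/(z**2 - 5*z + 4)) dz by partial fractions, (8*z - 23)/(z**2 - 5*z + 4) = 5/(z - 1) + 3/(z - 4): now 3*z**2*log(z)/4 - 3*z**2/8 + ∫((-5*z**3 - 20*z**2 - 24*z + 16)/(z**4 + z**3 - 16*z**2 + 4*z - 80)) dz + ∫(3/(z - 4)) dz + ∫(5/(z - 1)) dz.
Step 5. Evaluate the standard form [assuming z > 4]: now 3*z**2*log(z)/4 - 3*z**2/8 + 3*log(z - 4) + ∫((-5*z**3 - 20*z**2 - 24*z + 16)/(z**4 + z**3 - 16*z**2 + 4*z - 80)) dz + ∫(5/(z - 1)) dz.
Step 6. Evaluate the standard form [assuming z > 1]: now 3*z**2*log(z)/4 - 3*z**2/8 + 3*log(z - 4) + 5*log(z - 1) + ∫((-5*z**3 - 20*z**2 - 24*z + 16)/(z**4 + z**3 - 16*z**2 + 4*z - 80)) dz.
Step 7. Decompose ∫((-5*z**3 - 20*z**2 - 24*z + 16)/(z**4 + z**3 - 16*z**2 + 4*z - 80)) dz by partial fractions, (-5*z**3 - 20*z**2 - 24*z + 16)/(z**4 + z**3 - 16*z**2 + 4*z - 80) = -4/(z**2 + 4) - 1/(z + 5) - 4/(z - 4): now 3*z**2*log(z)/4 - 3*z**2/8 + 3*log(z - 4) + 5*log(z - 1) + ∫(-4/(z - 4)) dz + ∫(-1/(z + 5)) dz + ∫(-4/(z**2 + 4)) dz.
Step 8. Evaluate the standard form [assuming z > 4]: now 3*z**2*log(z)/4 - 3*z**2/8 - log(z - 4) + 5*log(z - 1) + ∫(-1/(z + 5)) dz + ∫(-4/(z**2 + 4)) dz.
Step 9. Evaluate the standard form [assuming z > -5]: now 3*z**2*log(z)/4 - 3*z**2/8 - log(z - 4) + 5*log(z - 1) - log(z + 5) + ∫(-4/(z**2 + 4)) dz.
Step 10. Evaluate the standard form: now 3*z**2*log(z)/4 - 3*z**2/8 - log(z - 4) + 5*log(z - 1) - log(z + 5) - 2*atan(z/2).
Answer: 3*z**2*log(z)/4 - 3*z**2/8 - log(z - 4) + 5*log(z - 1) - log(z + 5) - 2*atan(z/2).


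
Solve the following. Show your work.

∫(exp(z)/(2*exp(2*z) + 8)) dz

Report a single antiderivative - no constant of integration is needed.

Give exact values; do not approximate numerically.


Step 1. Substitute u = exp(z), turning ∫(exp(z)/(2*exp(2*z) + 8)) dz into ∫(1/(2*(u**2 + 4))) du: now ∫(1/(2*(u**2 + 4))) du.
Step 2. Evaluate the standard form: now atan(u/2)/4.
Step 3. Substitute back u = exp(z): now atan(exp(z)/2)/4.
Answer: atan(exp(z)/2)/4.


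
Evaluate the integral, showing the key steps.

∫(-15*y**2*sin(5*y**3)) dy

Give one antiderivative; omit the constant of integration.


Step 1. Substitute u = y**3, turning ∫(-15*y**2*sin(5*y**3)) dy into ∫(-5*sin(5*u)) du: now ∫(-5*sin(5*u)) du.
Step 2. Evaluate the standard form: now cos(5*u).
Step 3. Substitute back u = y**3: now cos(5*y**3).
Answer: cos(5*y**3).


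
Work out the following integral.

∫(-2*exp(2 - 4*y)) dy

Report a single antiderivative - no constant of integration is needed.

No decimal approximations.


Answer: exp(2 - 4*y)/2.


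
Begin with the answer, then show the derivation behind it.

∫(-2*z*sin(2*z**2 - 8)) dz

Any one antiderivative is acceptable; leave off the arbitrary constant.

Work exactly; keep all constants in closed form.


The answer is cos(2*z**2 - 8)/2.
Step 1. Substitute u = z**2 - 4, turning ∫(-2*z*sin(2*z**2 - 8)) dz into ∫(-sin(2*u)) du: now ∫(-sin(2*u)) du.
Step 2. Evaluate the standard form: now cos(2*u)/2.
Step 3. Substitute back u = z**2 - 4: now cos(2*z**2 - 8)/2.
Answer: cos(2*z**2 - 8)/2.


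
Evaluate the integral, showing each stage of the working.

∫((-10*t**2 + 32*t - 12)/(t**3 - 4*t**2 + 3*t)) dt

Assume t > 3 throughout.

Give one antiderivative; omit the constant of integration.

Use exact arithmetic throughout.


Step 1. Decompose ∫((-10*t**2 + 32*t - 12)/(t**3 - 4*t**2 + 3*t)) dt by partial fractions, (-10*t**2 + 32*t - 12)/(t**3 - 4*t**2 + 3*t) = -5/(t - 1) - 1/(t - 3) - 4/t: now ∫(-4/t) dt + ∫(-1/(t - 3)) dt + ∫(-5/(t - 1)) dt.
Step 2. Evaluate the standard form [assuming t > 0]: now -4*log(t) + ∫(-1/(t - 3)) dt + ∫(-5/(t - 1)) dt.
Step 3. Evaluate the standard form [assuming t > 3]: now -4*log(t) - log(t - 3) + ∫(-5/(t - 1)) dt.
Step 4. Evaluate the standard form [assuming t > 1]: now -4*log(t) - log(t - 3) - 5*log(t - 1).
Answer: -4*log(t) - log(t - 3) - 5*log(t - 1).


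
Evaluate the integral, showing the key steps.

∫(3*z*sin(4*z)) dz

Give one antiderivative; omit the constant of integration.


Step 1. Integrate ∫(3*z*sin(4*z)) dz by parts with u = z, dv = (3*sin(4*z)) dz, so v = -3*cos(4*z)/4: now -3*z*cos(4*z)/4 + ∫(3*cos(4*z)/4) dz.
Step 2. Evaluate the standard form: now -3*z*cos(4*z)/4 + 3*sin(4*z)/16.
Answer: -3*z*cos(4*z)/4 + 3*sin(4*z)/16.


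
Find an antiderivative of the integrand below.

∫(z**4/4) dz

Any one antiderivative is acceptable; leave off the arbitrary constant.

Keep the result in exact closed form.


Answer: z**5/20.


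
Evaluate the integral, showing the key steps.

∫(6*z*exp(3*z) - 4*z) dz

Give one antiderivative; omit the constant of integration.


Step 1. Rewrite: now ∫(-4*z) dz + ∫(6*z*exp(3*z)) dz.
Step 2. Evaluate the standard form: now -2*z**2 + ∫(6*z*exp(3*z)) dz.
Step 3. Integrate ∫(6*z*exp(3*z)) dz by parts with u = z, dv = (6*exp(3*z)) dz, so v = 2*exp(3*z): now -2*z**2 + 2*z*exp(3*z) + ∫(-2*exp(3*z)) dz.
Step 4. Evaluate the standard form: now -2*z**2 + 2*z*exp(3*z) - 2*exp(3*z)/3.
Answer: -2*z**2 + 2*z*exp(3*z) - 2*exp(3*z)/3.


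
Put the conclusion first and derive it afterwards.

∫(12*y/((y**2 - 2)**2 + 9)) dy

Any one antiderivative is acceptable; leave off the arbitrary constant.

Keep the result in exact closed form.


The answer is 2*atan(y**2/3 - 2/3).
Step 1. Substitute u = y**2 - 2, turning ∫(12*y/((y**2 - 2)**2 + 9)) dy into ∫(6/(u**2 + 9)) du: now ∫(6/(u**2 + 9)) du.
Step 2. Evaluate the standard form: now 2*atan(u/3).
Step 3. Substitute back u = y**2 - 2: now 2*atan(y**2/3 - 2/3).
Answer: 2*atan(y**2/3 - 2/3).


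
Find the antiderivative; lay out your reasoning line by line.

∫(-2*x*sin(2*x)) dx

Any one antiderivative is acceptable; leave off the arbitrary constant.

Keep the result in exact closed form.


Step 1. Integrate ∫(-2*x*sin(2*x)) dx by parts with u = x, dv = (-2*sin(2*x)) dx, so v = cos(2*x): now x*cos(2*x) + ∫(-cos(2*x)) dx.
Step 2. Evaluate the standard form: now x*cos(2*x) - sin(2*x)/2.
Answer: x*cos(2*x) - sin(2*x)/2.


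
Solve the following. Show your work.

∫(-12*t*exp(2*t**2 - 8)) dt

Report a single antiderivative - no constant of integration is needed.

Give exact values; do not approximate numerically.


Step 1. Substitute u = t**2 - 4, turning ∫(-12*t*exp(2*t**2 - 8)) dt into ∫(-6*exp(2*u)) du: now ∫(-6*exp(2*u)) du.
Step 2. Evaluate the standard form: now -3*exp(2*u).
Step 3. Substitute back u = t**2 - 4: now -3*exp(2*t**2 - 8).
Answer: -3*exp(2*t**2 - 8).


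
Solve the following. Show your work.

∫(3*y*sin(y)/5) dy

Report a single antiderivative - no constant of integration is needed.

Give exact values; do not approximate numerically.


Step 1. Integrate ∫(3*y*sin(y)/5) dy by parts with u = y, dv = (3*sin(y)/5) dy, so v = -3*cos(y)/5: now -3*y*cos(y)/5 + ∫(3*cos(y)/5) dy.
Step 2. Evaluate the standard form: now -3*y*cos(y)/5 + 3*sin(y)/5.
Answer: -3*y*cos(y)/5 + 3*sin(y)/5.


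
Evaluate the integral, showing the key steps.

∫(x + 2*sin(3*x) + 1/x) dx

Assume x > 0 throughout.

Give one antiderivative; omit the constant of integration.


Step 1. Rewrite: now ∫(1/x) dx + ∫(x) dx + ∫(2*sin(3*x)) dx.
Step 2. Evaluate the standard form: now x**2/2 + ∫(1/x) dx + ∫(2*sin(3*x)) dx.
Step 3. Evaluate the standard form [assuming x > 0]: now x**2/2 + log(x) + ∫(2*sin(3*x)) dx.
Step 4. Evaluate the standard form: now x**2/2 + log(x) - 2*cos(3*x)/3.
Answer: x**2/2 + log(x) - 2*cos(3*x)/3.


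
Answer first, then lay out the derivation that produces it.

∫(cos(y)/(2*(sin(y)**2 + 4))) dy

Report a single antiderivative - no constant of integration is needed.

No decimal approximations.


The answer is atan(sin(y)/2)/4.
Step 1. Substitute u = sin(y), turning ∫(cos(y)/(2*(sin(y)**2 + 4))) dy into ∫(1/(2*(u**2 + 4))) du: now ∫(1/(2*(u**2 + 4))) du.
Step 2. Evaluate the standard form: now atan(u/2)/4.
Step 3. Substitute back u = sin(y): now atan(sin(y)/2)/4.
Answer: atan(sin(y)/2)/4.


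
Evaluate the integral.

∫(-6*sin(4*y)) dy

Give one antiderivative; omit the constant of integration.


Answer: 3*cos(4*y)/2.


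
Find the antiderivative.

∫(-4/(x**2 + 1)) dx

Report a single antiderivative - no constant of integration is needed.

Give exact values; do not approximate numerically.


Answer: -4*atan(x).


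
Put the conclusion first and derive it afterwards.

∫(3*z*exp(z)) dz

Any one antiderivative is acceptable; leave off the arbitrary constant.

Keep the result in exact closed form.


The answer is 3*z*exp(z) - 3*exp(z).
Step 1. Integrate ∫(3*z*exp(z)) dz by parts with u = z, dv = (3*exp(z)) dz, so v = 3*exp(z): now 3*z*exp(z) + ∫(-3*exp(z)) dz.
Step 2. Evaluate the standard form: now 3*z*exp(z) - 3*exp(z).
Answer: 3*z*exp(z) - 3*exp(z).


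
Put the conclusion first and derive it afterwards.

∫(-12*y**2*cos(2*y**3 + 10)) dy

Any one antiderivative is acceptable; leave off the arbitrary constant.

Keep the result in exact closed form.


The answer is -2*sin(2*y**3 + 10).
Step 1. Substitute u = y**3 + 5, turning ∫(-12*y**2*cos(2*y**3 + 10)) dy into ∫(-4*cos(2*u)) du: now ∫(-4*cos(2*u)) du.
Step 2. Evaluate the standard form: now -2*sin(2*u).
Step 3. Substitute back u = y**3 + 5: now -2*sin(2*y**3 + 10).
Answer: -2*sin(2*y**3 + 10).


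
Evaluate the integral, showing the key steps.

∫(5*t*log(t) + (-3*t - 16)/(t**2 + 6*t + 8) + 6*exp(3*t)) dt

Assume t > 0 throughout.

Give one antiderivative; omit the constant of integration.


Step 1. Rewrite: now ∫(5*t*log(t)) dt + ∫((-3*t - 16)/(t**2 + 6*t + 8)) dt + ∫(6*exp(3*t)) dt.
Step 2. Decompose ∫((-3*t - 16)/(t**2 + 6*t + 8)) dt by partial fractions, (-3*t - 16)/(t**2 + 6*t + 8) = 2/(t + 4) - 5/(t + 2): now ∫(5*t*log(t)) dt + ∫(-5/(t + 2)) dt + ∫(2/(t + 4)) dt + ∫(6*exp(3*t)) dt.
Step 3. Evaluate the standard form [assuming t > -4]: now 2*log(t + 4) + ∫(5*t*log(t)) dt + ∫(-5/(t + 2)) dt + ∫(6*exp(3*t)) dt.
Step 4. Evaluate the standard form [assuming t > -2]: now -5*log(t + 2) + 2*log(t + 4) + ∫(5*t*log(t)) dt + ∫(6*exp(3*t)) dt.
Step 5. Integrate ∫(5*t*log(t)) dt by parts with u = log(t), dv = (5*t) dt, so v = 5*t**2/2 [assuming t > 0]: now 5*t**2*log(t)/2 - 5*log(t + 2) + 2*log(t + 4) + ∫(-5*t/2) dt + ∫(6*exp(3*t)) dt.
Step 6. Evaluate the standard form: now 5*t**2*log(t)/2 - 5*t**2/4 - 5*log(t + 2) + 2*log(t + 4) + ∫(6*exp(3*t)) dt.
Step 7. Evaluate the standard form: now 5*t**2*log(t)/2 - 5*t**2/4 + 2*exp(3*t) - 5*log(t + 2) + 2*log(t + 4).
Answer: 5*t**2*log(t)/2 - 5*t**2/4 + 2*exp(3*t) - 5*log(t + 2) + 2*log(t + 4).


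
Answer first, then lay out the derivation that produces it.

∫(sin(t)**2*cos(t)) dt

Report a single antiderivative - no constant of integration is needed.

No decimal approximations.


The answer is sin(t)**3/3.
Step 1. Substitute u = sin(t), turning ∫(sin(t)**2*cos(t)) dt into ∫(u**2) du: now ∫(u**2) du.
Step 2. Evaluate the standard form: now u**3/3.
Step 3. Substitute back u = sin(t): now sin(t)**3/3.
Answer: sin(t)**3/3.


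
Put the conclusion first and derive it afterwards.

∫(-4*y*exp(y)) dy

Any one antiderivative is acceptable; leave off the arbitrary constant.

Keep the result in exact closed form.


The answer is -4*y*exp(y) + 4*exp(y).
Step 1. Integrate ∫(-4*y*exp(y)) dy by parts with u = y, dv = (-4*exp(y)) dy, so v = -4*exp(y): now -4*y*exp(y) + ∫(4*exp(y)) dy.
Step 2. Evaluate the standard form: now -4*y*exp(y) + 4*exp(y).
Answer: -4*y*exp(y) + 4*exp(y).


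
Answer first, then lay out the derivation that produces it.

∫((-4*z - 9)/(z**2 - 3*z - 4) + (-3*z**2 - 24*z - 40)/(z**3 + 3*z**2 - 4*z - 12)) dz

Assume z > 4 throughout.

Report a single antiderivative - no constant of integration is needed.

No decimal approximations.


The answer is -5*log(z - 4) - 5*log(z - 2) + log(z + 1) + log(z + 2) + log(z + 3).
Step 1. Rewrite: now ∫((-4*z - 9)/(z**2 - 3*z - 4)) dz + ∫((-3*z**2 - 24*z - 40)/(z**3 + 3*z**2 - 4*z - 12)) dz.
Step 2. Decompose ∫((-3*z**2 - 24*z - 40)/(z**3 + 3*z**2 - 4*z - 12)) dz by partial fractions, (-3*z**2 - 24*z - 40)/(z**3 + 3*z**2 - 4*z - 12) = 1/(z + 3) + 1/(z + 2) - 5/(z - 2): now ∫((-4*z - 9)/(z**2 - 3*z - 4)) dz + ∫(-5/(z - 2)) dz + ∫(1/(z + 2)) dz + ∫(1/(z + 3)) dz.
Step 3. Evaluate the standard form [assuming z > -2]: now log(z + 2) + ∫((-4*z - 9)/(z**2 - 3*z - 4)) dz + ∫(-5/(z - 2)) dz + ∫(1/(z + 3)) dz.
Step 4. Evaluate the standard form [assuming z > 2]: now -5*log(z - 2) + log(z + 2) + ∫((-4*z - 9)/(z**2 - 3*z - 4)) dz + ∫(1/(z + 3)) dz.
Step 5. Evaluate the standard form [assuming z > -3]: now -5*log(z - 2) + log(z + 2) + log(z + 3) + ∫((-4*z - 9)/(z**2 - 3*z - 4)) dz.
Step 6. Decompose ∫((-4*z - 9)/(z**2 - 3*z - 4)) dz by partial fractions, (-4*z - 9)/(z**2 - 3*z - 4) = 1/(z + 1) - 5/(z - 4): now -5*log(z - 2) + log(z + 2) + log(z + 3) + ∫(-5/(z - 4)) dz + ∫(1/(z + 1)) dz.
Step 7. Evaluate the standard form [assuming z > -1]: now -5*log(z - 2) + log(z + 1) + log(z + 2) + log(z + 3) + ∫(-5/(z - 4)) dz.
Step 8. Evaluate the standard form [assuming z > 4]: now -5*log(z - 4) - 5*log(z - 2) + log(z + 1) + log(z + 2) + log(z + 3).
Answer: -5*log(z - 4) - 5*log(z - 2) + log(z + 1) + log(z + 2) + log(z + 3).


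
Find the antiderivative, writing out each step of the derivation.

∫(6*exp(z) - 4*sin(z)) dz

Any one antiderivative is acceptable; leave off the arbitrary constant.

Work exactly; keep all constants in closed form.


Step 1. Rewrite: now ∫(6*exp(z)) dz + ∫(-4*sin(z)) dz.
Step 2. Evaluate the standard form: now 4*cos(z) + ∫(6*exp(z)) dz.
Step 3. Evaluate the standard form: now 6*exp(z) + 4*cos(z).
Answer: 6*exp(z) + 4*cos(z).


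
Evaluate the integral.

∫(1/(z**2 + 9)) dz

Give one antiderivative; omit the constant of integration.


Answer: atan(z/3)/3.


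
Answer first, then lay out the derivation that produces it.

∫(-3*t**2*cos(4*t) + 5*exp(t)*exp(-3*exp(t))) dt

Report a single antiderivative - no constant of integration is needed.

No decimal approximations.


The answer is -3*t**2*sin(4*t)/4 - 3*t*cos(4*t)/8 + 3*sin(4*t)/32 - 5*exp(-3*exp(t))/3.
Step 1. Rewrite: now ∫(-3*t**2*cos(4*t)) dt + ∫(5*exp(t)*exp(-3*exp(t))) dt.
Step 2. Integrate ∫(-3*t**2*cos(4*t)) dt by parts with u = t**2, dv = (-3*cos(4*t)) dt, so v = -3*sin(4*t)/4: now -3*t**2*sin(4*t)/4 + ∫(3*t*sin(4*t)/2) dt + ∫(5*exp(t)*exp(-3*exp(t))) dt.
Step 3. Integrate ∫(3*t*sin(4*t)/2) dt by parts with u = t, dv = (3*sin(4*t)/2) dt, so v = -3*cos(4*t)/8: now -3*t**2*sin(4*t)/4 - 3*t*cos(4*t)/8 + ∫(5*exp(t)*exp(-3*exp(t))) dt + ∫(3*cos(4*t)/8) dt.
Step 4. Evaluate the standard form: now -3*t**2*sin(4*t)/4 - 3*t*cos(4*t)/8 + 3*sin(4*t)/32 + ∫(5*exp(t)*exp(-3*exp(t))) dt.
Step 5. Substitute u = exp(t), turning ∫(5*exp(t)*exp(-3*exp(t))) dt into ∫(5*exp(-3*u)) du: now -3*t**2*sin(4*t)/4 - 3*t*cos(4*t)/8 + 3*sin(4*t)/32 + ∫(5*exp(-3*u)) du.
Step 6. Evaluate the standard form: now -3*t**2*sin(4*t)/4 - 3*t*cos(4*t)/8 + 3*sin(4*t)/32 - 5*exp(-3*u)/3.
Step 7. Substitute back u = exp(t): now -3*t**2*sin(4*t)/4 - 3*t*cos(4*t)/8 + 3*sin(4*t)/32 - 5*exp(-3*exp(t))/3.
Answer: -3*t**2*sin(4*t)/4 - 3*t*cos(4*t)/8 + 3*sin(4*t)/32 - 5*exp(-3*exp(t))/3.


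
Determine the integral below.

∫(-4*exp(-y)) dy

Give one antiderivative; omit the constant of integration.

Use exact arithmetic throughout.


Answer: 4*exp(-y).


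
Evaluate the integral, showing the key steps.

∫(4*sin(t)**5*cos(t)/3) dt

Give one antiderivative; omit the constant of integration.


Step 1. Substitute u = sin(t), turning ∫(4*sin(t)**5*cos(t)/3) dt into ∫(4*u**5/3) du: now ∫(4*u**5/3) du.
Step 2. Evaluate the standard form: now 2*u**6/9.
Step 3. Substitute back u = sin(t): now 2*sin(t)**6/9.
Answer: 2*sin(t)**6/9.


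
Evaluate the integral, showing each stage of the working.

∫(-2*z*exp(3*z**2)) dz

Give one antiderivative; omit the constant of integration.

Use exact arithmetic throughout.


Step 1. Substitute u = z**2, turning ∫(-2*z*exp(3*z**2)) dz into ∫(-exp(3*u)) du: now ∫(-exp(3*u)) du.
Step 2. Evaluate the standard form: now -exp(3*u)/3.
Step 3. Substitute back u = z**2: now -exp(3*z**2)/3.
Answer: -exp(3*z**2)/3.


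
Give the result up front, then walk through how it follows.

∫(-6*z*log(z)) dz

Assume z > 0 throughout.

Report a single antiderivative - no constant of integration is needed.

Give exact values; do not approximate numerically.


The answer is -3*z**2*log(z) + 3*z**2/2.
Step 1. Integrate ∫(-6*z*log(z)) dz by parts with u = log(z), dv = (-6*z) dz, so v = -3*z**2 [assuming z > 0]: now -3*z**2*log(z) + ∫(3*z) dz.
Step 2. Evaluate the standard form: now -3*z**2*log(z) + 3*z**2/2.
Answer: -3*z**2*log(z) + 3*z**2/2.


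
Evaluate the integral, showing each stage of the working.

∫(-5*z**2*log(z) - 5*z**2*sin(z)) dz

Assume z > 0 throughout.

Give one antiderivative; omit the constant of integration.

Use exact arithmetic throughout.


Step 1. Rewrite: now ∫(-5*z**2*log(z)) dz + ∫(-5*z**2*sin(z)) dz.
Step 2. Integrate ∫(-5*z**2*sin(z)) dz by parts with u = z**2, dv = (-5*sin(z)) dz, so v = 5*cos(z): now 5*z**2*cos(z) + ∫(-10*z*cos(z)) dz + ∫(-5*z**2*log(z)) dz.
Step 3. Integrate ∫(-10*z*cos(z)) dz by parts with u = z, dv = (-10*cos(z)) dz, so v = -10*sin(z): now 5*z**2*cos(z) - 10*z*sin(z) + ∫(-5*z**2*log(z)) dz + ∫(10*sin(z)) dz.
Step 4. Evaluate the standard form: now 5*z**2*cos(z) - 10*z*sin(z) - 10*cos(z) + ∫(-5*z**2*log(z)) dz.
Step 5. Integrate ∫(-5*z**2*log(z)) dz by parts with u = log(z), dv = (-5*z**2) dz, so v = -5*z**3/3 [assuming z > 0]: now -5*z**3*log(z)/3 + 5*z**2*cos(z) - 10*z*sin(z) - 10*cos(z) + ∫(5*z**2/3) dz.
Step 6. Evaluate the standard form: now -5*z**3*log(z)/3 + 5*z**3/9 + 5*z**2*cos(z) - 10*z*sin(z) - 10*cos(z).
Answer: -5*z**3*log(z)/3 + 5*z**3/9 + 5*z**2*cos(z) - 10*z*sin(z) - 10*cos(z).


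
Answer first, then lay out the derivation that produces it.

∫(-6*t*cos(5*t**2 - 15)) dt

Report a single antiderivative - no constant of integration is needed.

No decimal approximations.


The answer is -3*sin(5*t**2 - 15)/5.
Step 1. Substitute u = t**2 - 3, turning ∫(-6*t*cos(5*t**2 - 15)) dt into ∫(-3*cos(5*u)) du: now ∫(-3*cos(5*u)) du.
Step 2. Evaluate the standard form: now -3*sin(5*u)/5.
Step 3. Substitute back u = t**2 - 3: now -3*sin(5*t**2 - 15)/5.
Answer: -3*sin(5*t**2 - 15)/5.


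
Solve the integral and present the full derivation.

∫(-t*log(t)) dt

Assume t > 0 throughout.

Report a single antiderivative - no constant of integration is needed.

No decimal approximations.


Step 1. Integrate ∫(-t*log(t)) dt by parts with u = log(t), dv = (-t) dt, so v = -t**2/2 [assuming t > 0]: now -t**2*log(t)/2 + ∫(t/2) dt.
Step 2. Evaluate the standard form: now -t**2*log(t)/2 + t**2/4.
Answer: -t**2*log(t)/2 + t**2/4.


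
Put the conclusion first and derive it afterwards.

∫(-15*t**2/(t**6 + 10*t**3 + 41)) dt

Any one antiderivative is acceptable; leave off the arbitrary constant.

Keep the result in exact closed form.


The answer is -5*atan(t**3/4 + 5/4)/4.
Step 1. Substitute u = t**3 + 5, turning ∫(-15*t**2/(t**6 + 10*t**3 + 41)) dt into ∫(-5/(u**2 + 16)) du: now ∫(-5/(u**2 + 16)) du.
Step 2. Evaluate the standard form: now -5*atan(u/4)/4.
Step 3. Substitute back u = t**3 + 5: now -5*atan(t**3/4 + 5/4)/4.
Answer: -5*atan(t**3/4 + 5/4)/4.


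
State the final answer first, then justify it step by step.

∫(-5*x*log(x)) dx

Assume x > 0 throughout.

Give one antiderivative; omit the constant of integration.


The answer is -5*x**2*log(x)/2 + 5*x**2/4.
Step 1. Integrate ∫(-5*x*log(x)) dx by parts with u = log(x), dv = (-5*x) dx, so v = -5*x**2/2 [assuming x > 0]: now -5*x**2*log(x)/2 + ∫(5*x/2) dx.
Step 2. Evaluate the standard form: now -5*x**2*log(x)/2 + 5*x**2/4.
Answer: -5*x**2*log(x)/2 + 5*x**2/4.


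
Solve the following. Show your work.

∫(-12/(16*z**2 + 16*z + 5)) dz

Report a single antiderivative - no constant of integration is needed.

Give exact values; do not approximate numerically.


Step 1. Substitute u = -4*z - 2, turning ∫(-12/(16*z**2 + 16*z + 5)) dz into ∫(3/(u**2 + 1)) du: now ∫(3/(u**2 + 1)) du.
Step 2. Evaluate the standard form: now 3*atan(u).
Step 3. Substitute back u = -4*z - 2: now -3*atan(4*z + 2).
Answer: -3*atan(4*z + 2).


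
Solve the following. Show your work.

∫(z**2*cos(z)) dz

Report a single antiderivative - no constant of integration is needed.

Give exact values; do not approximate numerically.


Step 1. Integrate ∫(z**2*cos(z)) dz by parts with u = z**2, dv = (cos(z)) dz, so v = sin(z): now z**2*sin(z) + ∫(-2*z*sin(z)) dz.
Step 2. Integrate ∫(-2*z*sin(z)) dz by parts with u = z, dv = (-2*sin(z)) dz, so v = 2*cos(z): now z**2*sin(z) + 2*z*cos(z) + ∫(-2*cos(z)) dz.
Step 3. Evaluate the standard form: now z**2*sin(z) + 2*z*cos(z) - 2*sin(z).
Answer: z**2*sin(z) + 2*z*cos(z) - 2*sin(z).


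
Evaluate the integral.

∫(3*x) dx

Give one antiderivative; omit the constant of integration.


Answer: 3*x**2/2.


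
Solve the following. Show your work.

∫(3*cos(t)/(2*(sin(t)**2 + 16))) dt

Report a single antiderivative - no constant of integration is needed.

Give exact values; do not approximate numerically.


Step 1. Substitute u = sin(t), turning ∫(3*cos(t)/(2*(sin(t)**2 + 16))) dt into ∫(3/(2*(u**2 + 16))) du: now ∫(3/(2*(u**2 + 16))) du.
Step 2. Evaluate the standard form: now 3*atan(u/4)/8.
Step 3. Substitute back u = sin(t): now 3*atan(sin(t)/4)/8.
Answer: 3*atan(sin(t)/4)/8.


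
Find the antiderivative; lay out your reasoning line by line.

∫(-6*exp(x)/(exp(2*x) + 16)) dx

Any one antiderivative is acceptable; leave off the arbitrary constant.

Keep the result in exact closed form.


Step 1. Substitute u = exp(x), turning ∫(-6*exp(x)/(exp(2*x) + 16)) dx into ∫(-6/(u**2 + 16)) du: now ∫(-6/(u**2 + 16)) du.
Step 2. Evaluate the standard form: now -3*atan(u/4)/2.
Step 3. Substitute back u = exp(x): now -3*atan(exp(x)/4)/2.
Answer: -3*atan(exp(x)/4)/2.


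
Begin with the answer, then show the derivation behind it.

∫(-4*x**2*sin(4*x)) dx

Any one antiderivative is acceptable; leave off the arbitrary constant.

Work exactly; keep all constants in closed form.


The answer is x**2*cos(4*x) - x*sin(4*x)/2 - cos(4*x)/8.
Step 1. Integrate ∫(-4*x**2*sin(4*x)) dx by parts with u = x**2, dv = (-4*sin(4*x)) dx, so v = cos(4*x): now x**2*cos(4*x) + ∫(-2*x*cos(4*x)) dx.
Step 2. Integrate ∫(-2*x*cos(4*x)) dx by parts with u = x, dv = (-2*cos(4*x)) dx, so v = -sin(4*x)/2: now x**2*cos(4*x) - x*sin(4*x)/2 + ∫(sin(4*x)/2) dx.
Step 3. Evaluate the standard form: now x**2*cos(4*x) - x*sin(4*x)/2 - cos(4*x)/8.
Answer: x**2*cos(4*x) - x*sin(4*x)/2 - cos(4*x)/8.


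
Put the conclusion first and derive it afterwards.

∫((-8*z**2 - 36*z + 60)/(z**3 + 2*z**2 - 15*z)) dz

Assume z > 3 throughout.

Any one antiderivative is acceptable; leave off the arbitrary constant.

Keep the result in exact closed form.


The answer is -4*log(z) - 5*log(z - 3) + log(z + 5).
Step 1. Decompose ∫((-8*z**2 - 36*z + 60)/(z**3 + 2*z**2 - 15*z)) dz by partial fractions, (-8*z**2 - 36*z + 60)/(z**3 + 2*z**2 - 15*z) = 1/(z + 5) - 5/(z - 3) - 4/z: now ∫(-4/z) dz + ∫(-5/(z - 3)) dz + ∫(1/(z + 5)) dz.
Step 2. Evaluate the standard form [assuming z > 0]: now -4*log(z) + ∫(-5/(z - 3)) dz + ∫(1/(z + 5)) dz.
Step 3. Evaluate the standard form [assuming z > -5]: now -4*log(z) + log(z + 5) + ∫(-5/(z - 3)) dz.
Step 4. Evaluate the standard form [assuming z > 3]: now -4*log(z) - 5*log(z - 3) + log(z + 5).
Answer: -4*log(z) - 5*log(z - 3) + log(z + 5).


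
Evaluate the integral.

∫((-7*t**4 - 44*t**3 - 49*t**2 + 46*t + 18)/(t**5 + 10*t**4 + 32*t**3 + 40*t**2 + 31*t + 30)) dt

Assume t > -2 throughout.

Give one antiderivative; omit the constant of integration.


Answer: -2*log(t + 2) - 3*log(t + 3) - 2*log(t + 5) + 3*atan(t).


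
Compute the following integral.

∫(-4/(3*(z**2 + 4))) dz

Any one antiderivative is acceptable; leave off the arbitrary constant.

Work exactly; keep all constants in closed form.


Answer: -2*atan(z/2)/3.


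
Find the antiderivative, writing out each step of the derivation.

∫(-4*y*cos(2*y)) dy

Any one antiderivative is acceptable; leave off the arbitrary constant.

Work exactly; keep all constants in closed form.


Step 1. Integrate ∫(-4*y*cos(2*y)) dy by parts with u = y, dv = (-4*cos(2*y)) dy, so v = -2*sin(2*y): now -2*y*sin(2*y) + ∫(2*sin(2*y)) dy.
Step 2. Evaluate the standard form: now -2*y*sin(2*y) - cos(2*y).
Answer: -2*y*sin(2*y) - cos(2*y).


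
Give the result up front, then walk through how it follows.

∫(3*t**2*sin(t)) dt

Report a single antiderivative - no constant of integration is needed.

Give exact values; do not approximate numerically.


The answer is -3*t**2*cos(t) + 6*t*sin(t) + 6*cos(t).
Step 1. Integrate ∫(3*t**2*sin(t)) dt by parts with u = t**2, dv = (3*sin(t)) dt, so v = -3*cos(t): now -3*t**2*cos(t) + ∫(6*t*cos(t)) dt.
Step 2. Integrate ∫(6*t*cos(t)) dt by parts with u = t, dv = (6*cos(t)) dt, so v = 6*sin(t): now -3*t**2*cos(t) + 6*t*sin(t) + ∫(-6*sin(t)) dt.
Step 3. Evaluate the standard form: now -3*t**2*cos(t) + 6*t*sin(t) + 6*cos(t).
Answer: -3*t**2*cos(t) + 6*t*sin(t) + 6*cos(t).


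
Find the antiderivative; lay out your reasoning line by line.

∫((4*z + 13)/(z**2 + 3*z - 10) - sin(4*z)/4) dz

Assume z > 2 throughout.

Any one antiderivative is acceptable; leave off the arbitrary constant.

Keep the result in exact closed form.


Step 1. Rewrite: now ∫((4*z + 13)/(z**2 + 3*z - 10)) dz + ∫(-sin(4*z)/4) dz.
Step 2. Decompose ∫((4*z + 13)/(z**2 + 3*z - 10)) dz by partial fractions, (4*z + 13)/(z**2 + 3*z - 10) = 1/(z + 5) + 3/(z - 2): now ∫(3/(z - 2)) dz + ∫(1/(z + 5)) dz + ∫(-sin(4*z)/4) dz.
Step 3. Evaluate the standard form [assuming z > -5]: now log(z + 5) + ∫(3/(z - 2)) dz + ∫(-sin(4*z)/4) dz.
Step 4. Evaluate the standard form [assuming z > 2]: now 3*log(z - 2) + log(z + 5) + ∫(-sin(4*z)/4) dz.
Step 5. Evaluate the standard form: now 3*log(z - 2) + log(z + 5) + cos(4*z)/16.
Answer: 3*log(z - 2) + log(z + 5) + cos(4*z)/16.


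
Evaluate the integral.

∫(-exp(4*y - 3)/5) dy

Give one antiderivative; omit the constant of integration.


Answer: -exp(4*y - 3)/20.


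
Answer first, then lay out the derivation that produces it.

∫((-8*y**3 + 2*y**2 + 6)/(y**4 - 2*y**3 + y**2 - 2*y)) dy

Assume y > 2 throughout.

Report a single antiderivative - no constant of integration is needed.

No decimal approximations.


The answer is -3*log(y) - 5*log(y - 2) - 4*atan(y).
Step 1. Decompose ∫((-8*y**3 + 2*y**2 + 6)/(y**4 - 2*y**3 + y**2 - 2*y)) dy by partial fractions, (-8*y**3 + 2*y**2 + 6)/(y**4 - 2*y**3 + y**2 - 2*y) = -4/(y**2 + 1) - 5/(y - 2) - 3/y: now ∫(-3/y) dy + ∫(-5/(y - 2)) dy + ∫(-4/(y**2 + 1)) dy.
Step 2. Evaluate the standard form [assuming y > 2]: now -5*log(y - 2) + ∫(-3/y) dy + ∫(-4/(y**2 + 1)) dy.
Step 3. Evaluate the standard form [assuming y > 0]: now -3*log(y) - 5*log(y - 2) + ∫(-4/(y**2 + 1)) dy.
Step 4. Evaluate the standard form: now -3*log(y) - 5*log(y - 2) - 4*atan(y).
Answer: -3*log(y) - 5*log(y - 2) - 4*atan(y).


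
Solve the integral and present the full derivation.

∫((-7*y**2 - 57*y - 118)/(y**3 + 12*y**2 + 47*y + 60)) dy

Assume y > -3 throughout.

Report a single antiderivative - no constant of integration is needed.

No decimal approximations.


Step 1. Decompose ∫((-7*y**2 - 57*y - 118)/(y**3 + 12*y**2 + 47*y + 60)) dy by partial fractions, (-7*y**2 - 57*y - 118)/(y**3 + 12*y**2 + 47*y + 60) = -4/(y + 5) + 2/(y + 4) - 5/(y + 3): now ∫(-5/(y + 3)) dy + ∫(2/(y + 4)) dy + ∫(-4/(y + 5)) dy.
Step 2. Evaluate the standard form [assuming y > -5]: now -4*log(y + 5) + ∫(-5/(y + 3)) dy + ∫(2/(y + 4)) dy.
Step 3. Evaluate the standard form [assuming y > -4]: now 2*log(y + 4) - 4*log(y + 5) + ∫(-5/(y + 3)) dy.
Step 4. Evaluate the standard form [assuming y > -3]: now -5*log(y + 3) + 2*log(y + 4) - 4*log(y + 5).
Answer: -5*log(y + 3) + 2*log(y + 4) - 4*log(y + 5).


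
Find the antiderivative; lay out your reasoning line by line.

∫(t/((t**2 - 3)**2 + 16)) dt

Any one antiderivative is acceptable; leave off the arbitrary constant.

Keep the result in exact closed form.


Step 1. Substitute u = t**2 - 3, turning ∫(t/((t**2 - 3)**2 + 16)) dt into ∫(1/(2*(u**2 + 16))) du: now ∫(1/(2*(u**2 + 16))) du.
Step 2. Evaluate the standard form: now atan(u/4)/8.
Step 3. Substitute back u = t**2 - 3: now atan(t**2/4 - 3/4)/8.
Answer: atan(t**2/4 - 3/4)/8.


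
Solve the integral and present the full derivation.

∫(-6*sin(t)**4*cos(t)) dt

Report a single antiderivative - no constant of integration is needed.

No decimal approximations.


Step 1. Substitute u = sin(t), turning ∫(-6*sin(t)**4*cos(t)) dt into ∫(-6*u**4) du: now ∫(-6*u**4) du.
Step 2. Evaluate the standard form: now -6*u**5/5.
Step 3. Substitute back u = sin(t): now -6*sin(t)**5/5.
Answer: -6*sin(t)**5/5.


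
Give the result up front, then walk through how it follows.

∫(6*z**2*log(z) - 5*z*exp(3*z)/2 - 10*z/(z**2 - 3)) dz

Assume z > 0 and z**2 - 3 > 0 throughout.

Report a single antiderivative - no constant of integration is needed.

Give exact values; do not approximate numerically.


The answer is 2*z**3*log(z) - 2*z**3/3 - 5*z*exp(3*z)/6 + 5*exp(3*z)/18 - 5*log(z**2 - 3).
Step 1. Rewrite: now ∫(-10*z/(z**2 - 3)) dz + ∫(-5*z*exp(3*z)/2) dz + ∫(6*z**2*log(z)) dz.
Step 2. Substitute u = z**2 - 3, turning ∫(-10*z/(z**2 - 3)) dz into ∫(-5/u) du: now ∫(-5/u) du + ∫(-5*z*exp(3*z)/2) dz + ∫(6*z**2*log(z)) dz.
Step 3. Evaluate the standard form [assuming u > 0]: now -5*log(u) + ∫(-5*z*exp(3*z)/2) dz + ∫(6*z**2*log(z)) dz.
Step 4. Substitute back u = z**2 - 3: now -5*log(z**2 - 3) + ∫(-5*z*exp(3*z)/2) dz + ∫(6*z**2*log(z)) dz.
Step 5. Integrate ∫(6*z**2*log(z)) dz by parts with u = log(z), dv = (6*z**2) dz, so v = 2*z**3 [assuming z > 0]: now 2*z**3*log(z) - 5*log(z**2 - 3) + ∫(-2*z**2) dz + ∫(-5*z*exp(3*z)/2) dz.
Step 6. Evaluate the standard form: now 2*z**3*log(z) - 2*z**3/3 - 5*log(z**2 - 3) + ∫(-5*z*exp(3*z)/2) dz.
Step 7. Integrate ∫(-5*z*exp(3*z)/2) dz by parts with u = z, dv = (-5*exp(3*z)/2) dz, so v = -5*exp(3*z)/6: now 2*z**3*log(z) - 2*z**3/3 - 5*z*exp(3*z)/6 - 5*log(z**2 - 3) + ∫(5*exp(3*z)/6) dz.
Step 8. Evaluate the standard form: now 2*z**3*log(z) - 2*z**3/3 - 5*z*exp(3*z)/6 + 5*exp(3*z)/18 - 5*log(z**2 - 3).
Answer: 2*z**3*log(z) - 2*z**3/3 - 5*z*exp(3*z)/6 + 5*exp(3*z)/18 - 5*log(z**2 - 3).


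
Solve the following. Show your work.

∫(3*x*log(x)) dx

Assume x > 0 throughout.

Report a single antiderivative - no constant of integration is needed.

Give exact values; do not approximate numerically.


Step 1. Integrate ∫(3*x*log(x)) dx by parts with u = log(x), dv = (3*x) dx, so v = 3*x**2/2 [assuming x > 0]: now 3*x**2*log(x)/2 + ∫(-3*x/2) dx.
Step 2. Evaluate the standard form: now 3*x**2*log(x)/2 - 3*x**2/4.
Answer: 3*x**2*log(x)/2 - 3*x**2/4.


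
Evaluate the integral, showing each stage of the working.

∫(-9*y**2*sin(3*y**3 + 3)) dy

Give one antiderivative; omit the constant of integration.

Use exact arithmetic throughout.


Step 1. Substitute u = y**3 + 1, turning ∫(-9*y**2*sin(3*y**3 + 3)) dy into ∫(-3*sin(3*u)) du: now ∫(-3*sin(3*u)) du.
Step 2. Evaluate the standard form: now cos(3*u).
Step 3. Substitute back u = y**3 + 1: now cos(3*y**3 + 3).
Answer: cos(3*y**3 + 3).


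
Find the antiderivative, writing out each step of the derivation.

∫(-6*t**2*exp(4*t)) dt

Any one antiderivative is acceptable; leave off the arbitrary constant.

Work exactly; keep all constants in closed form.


Step 1. Integrate ∫(-6*t**2*exp(4*t)) dt by parts with u = t**2, dv = (-6*exp(4*t)) dt, so v = -3*exp(4*t)/2: now -3*t**2*exp(4*t)/2 + ∫(3*t*exp(4*t)) dt.
Step 2. Integrate ∫(3*t*exp(4*t)) dt by parts with u = t, dv = (3*exp(4*t)) dt, so v = 3*exp(4*t)/4: now -3*t**2*exp(4*t)/2 + 3*t*exp(4*t)/4 + ∫(-3*exp(4*t)/4) dt.
Step 3. Evaluate the standard form: now -3*t**2*exp(4*t)/2 + 3*t*exp(4*t)/4 - 3*exp(4*t)/16.
Answer: -3*t**2*exp(4*t)/2 + 3*t*exp(4*t)/4 - 3*exp(4*t)/16.


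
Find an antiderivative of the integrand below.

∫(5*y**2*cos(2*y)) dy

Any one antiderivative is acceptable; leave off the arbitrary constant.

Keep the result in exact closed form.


Answer: 5*y**2*sin(2*y)/2 + 5*y*cos(2*y)/2 - 5*sin(2*y)/4.


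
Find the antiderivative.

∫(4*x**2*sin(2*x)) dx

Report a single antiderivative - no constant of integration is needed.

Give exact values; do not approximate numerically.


Answer: -2*x**2*cos(2*x) + 2*x*sin(2*x) + cos(2*x).


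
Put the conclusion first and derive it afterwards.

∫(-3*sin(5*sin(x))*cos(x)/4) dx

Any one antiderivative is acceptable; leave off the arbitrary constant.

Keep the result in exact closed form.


The answer is 3*cos(5*sin(x))/20.
Step 1. Substitute u = sin(x), turning ∫(-3*sin(5*sin(x))*cos(x)/4) dx into ∫(-3*sin(5*u)/4) du: now ∫(-3*sin(5*u)/4) du.
Step 2. Evaluate the standard form: now 3*cos(5*u)/20.
Step 3. Substitute back u = sin(x): now 3*cos(5*sin(x))/20.
Answer: 3*cos(5*sin(x))/20.


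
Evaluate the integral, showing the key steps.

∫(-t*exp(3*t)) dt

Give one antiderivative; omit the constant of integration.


Step 1. Integrate ∫(-t*exp(3*t)) dt by parts with u = t, dv = (-exp(3*t)) dt, so v = -exp(3*t)/3: now -t*exp(3*t)/3 + ∫(exp(3*t)/3) dt.
Step 2. Evaluate the standard form: now -t*exp(3*t)/3 + exp(3*t)/9.
Answer: -t*exp(3*t)/3 + exp(3*t)/9.


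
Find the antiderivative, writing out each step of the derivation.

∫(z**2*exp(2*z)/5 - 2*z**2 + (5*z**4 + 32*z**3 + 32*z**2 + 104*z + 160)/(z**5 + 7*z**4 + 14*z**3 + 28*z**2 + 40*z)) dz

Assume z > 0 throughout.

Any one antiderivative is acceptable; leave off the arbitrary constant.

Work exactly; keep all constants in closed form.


Step 1. Rewrite: now ∫(-2*z**2) dz + ∫(z**2*exp(2*z)/5) dz + ∫((5*z**4 + 32*z**3 + 32*z**2 + 104*z + 160)/(z**5 + 7*z**4 + 14*z**3 + 28*z**2 + 40*z)) dz.
Step 2. Integrate ∫(z**2*exp(2*z)/5) dz by parts with u = z**2, dv = (exp(2*z)/5) dz, so v = exp(2*z)/10: now z**2*exp(2*z)/10 + ∫(-2*z**2) dz + ∫(-z*exp(2*z)/5) dz + ∫((5*z**4 + 32*z**3 + 32*z**2 + 104*z + 160)/(z**5 + 7*z**4 + 14*z**3 + 28*z**2 + 40*z)) dz.
Step 3. Integrate ∫(-z*exp(2*z)/5) dz by parts with u = z, dv = (-exp(2*z)/5) dz, so v = -exp(2*z)/10: now z**2*exp(2*z)/10 - z*exp(2*z)/10 + ∫(-2*z**2) dz + ∫((5*z**4 + 32*z**3 + 32*z**2 + 104*z + 160)/(z**5 + 7*z**4 + 14*z**3 + 28*z**2 + 40*z)) dz + ∫(exp(2*z)/10) dz.
Step 4. Evaluate the standard form: now z**2*exp(2*z)/10 - z*exp(2*z)/10 + exp(2*z)/20 + ∫(-2*z**2) dz + ∫((5*z**4 + 32*z**3 + 32*z**2 + 104*z + 160)/(z**5 + 7*z**4 + 14*z**3 + 28*z**2 + 40*z)) dz.
Step 5. Evaluate the standard form: now -2*z**3/3 + z**2*exp(2*z)/10 - z*exp(2*z)/10 + exp(2*z)/20 + ∫((5*z**4 + 32*z**3 + 32*z**2 + 104*z + 160)/(z**5 + 7*z**4 + 14*z**3 + 28*z**2 + 40*z)) dz.
Step 6. Decompose ∫((5*z**4 + 32*z**3 + 32*z**2 + 104*z + 160)/(z**5 + 7*z**4 + 14*z**3 + 28*z**2 + 40*z)) dz by partial fractions, (5*z**4 + 32*z**3 + 32*z**2 + 104*z + 160)/(z**5 + 7*z**4 + 14*z**3 + 28*z**2 + 40*z) = -4/(z**2 + 4) - 1/(z + 5) + 2/(z + 2) + 4/z: now -2*z**3/3 + z**2*exp(2*z)/10 - z*exp(2*z)/10 + exp(2*z)/20 + ∫(4/z) dz + ∫(2/(z + 2)) dz + ∫(-1/(z + 5)) dz + ∫(-4/(z**2 + 4)) dz.
Step 7. Evaluate the standard form [assuming z > -5]: now -2*z**3/3 + z**2*exp(2*z)/10 - z*exp(2*z)/10 + exp(2*z)/20 - log(z + 5) + ∫(4/z) dz + ∫(2/(z + 2)) dz + ∫(-4/(z**2 + 4)) dz.
Step 8. Evaluate the standard form [assuming z > 0]: now -2*z**3/3 + z**2*exp(2*z)/10 - z*exp(2*z)/10 + exp(2*z)/20 + 4*log(z) - log(z + 5) + ∫(2/(z + 2)) dz + ∫(-4/(z**2 + 4)) dz.
Step 9. Evaluate the standard form [assuming z > -2]: now -2*z**3/3 + z**2*exp(2*z)/10 - z*exp(2*z)/10 + exp(2*z)/20 + 4*log(z) + 2*log(z + 2) - log(z + 5) + ∫(-4/(z**2 + 4)) dz.
Step 10. Evaluate the standard form: now -2*z**3/3 + z**2*exp(2*z)/10 - z*exp(2*z)/10 + exp(2*z)/20 + 4*log(z) + 2*log(z + 2) - log(z + 5) - 2*atan(z/2).
Answer: -2*z**3/3 + z**2*exp(2*z)/10 - z*exp(2*z)/10 + exp(2*z)/20 + 4*log(z) + 2*log(z + 2) - log(z + 5) - 2*atan(z/2).


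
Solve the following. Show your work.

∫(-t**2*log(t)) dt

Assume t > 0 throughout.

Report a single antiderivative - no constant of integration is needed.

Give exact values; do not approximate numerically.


Step 1. Integrate ∫(-t**2*log(t)) dt by parts with u = log(t), dv = (-t**2) dt, so v = -t**3/3 [assuming t > 0]: now -t**3*log(t)/3 + ∫(t**2/3) dt.
Step 2. Evaluate the standard form: now -t**3*log(t)/3 + t**3/9.
Answer: -t**3*log(t)/3 + t**3/9.


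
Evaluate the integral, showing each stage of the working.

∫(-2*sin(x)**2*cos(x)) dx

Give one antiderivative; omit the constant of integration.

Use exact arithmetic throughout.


Step 1. Substitute u = sin(x), turning ∫(-2*sin(x)**2*cos(x)) dx into ∫(-2*u**2) du: now ∫(-2*u**2) du.
Step 2. Evaluate the standard form: now -2*u**3/3.
Step 3. Substitute back u = sin(x): now -2*sin(x)**3/3.
Answer: -2*sin(x)**3/3.
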